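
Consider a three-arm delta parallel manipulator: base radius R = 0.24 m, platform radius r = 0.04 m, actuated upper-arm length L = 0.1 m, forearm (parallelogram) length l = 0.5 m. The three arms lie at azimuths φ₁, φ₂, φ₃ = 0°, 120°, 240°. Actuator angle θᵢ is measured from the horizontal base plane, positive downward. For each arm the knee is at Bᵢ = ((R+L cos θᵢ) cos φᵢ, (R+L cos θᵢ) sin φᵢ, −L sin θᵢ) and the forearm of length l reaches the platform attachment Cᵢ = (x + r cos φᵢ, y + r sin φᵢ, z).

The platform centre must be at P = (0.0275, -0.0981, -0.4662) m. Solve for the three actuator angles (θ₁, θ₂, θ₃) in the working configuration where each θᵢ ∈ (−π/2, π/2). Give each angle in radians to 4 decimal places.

arm 1 (φ=0.0°): x'=0.0275, y'=-0.0981
  A cos θ + B sin θ = C:  0.1725·cos θ + -0.4662·sin θ = -0.0836
  γ=atan2(-0.4662,0.1725)=-1.2164;  ψ=arccos(-0.1682)=1.7398;  θ1=γ+ψ≈0.5234
φ2=120.0° → target in arm frame (-0.0987, 0.0252)
  A=0.2987, B=-0.4662, C=(l²−L²−A²−y'²−z²)/(2L)=-0.3360
  γ=atan2(-0.4662,0.2987)=-1.0010;  ψ=arccos(-0.6069)=2.2229;  θ2=γ+ψ≈1.2220
φ3=240.0° → target in arm frame (0.0712, 0.0729)
  A cos θ + B sin θ = C:  0.1288·cos θ + -0.4662·sin θ = 0.0038
  θ3 = atan2(B,A) + arccos(C/0.4837) = 0.2617

θ₁ = 0.5234, θ₂ = 1.2220, θ₃ = 0.2617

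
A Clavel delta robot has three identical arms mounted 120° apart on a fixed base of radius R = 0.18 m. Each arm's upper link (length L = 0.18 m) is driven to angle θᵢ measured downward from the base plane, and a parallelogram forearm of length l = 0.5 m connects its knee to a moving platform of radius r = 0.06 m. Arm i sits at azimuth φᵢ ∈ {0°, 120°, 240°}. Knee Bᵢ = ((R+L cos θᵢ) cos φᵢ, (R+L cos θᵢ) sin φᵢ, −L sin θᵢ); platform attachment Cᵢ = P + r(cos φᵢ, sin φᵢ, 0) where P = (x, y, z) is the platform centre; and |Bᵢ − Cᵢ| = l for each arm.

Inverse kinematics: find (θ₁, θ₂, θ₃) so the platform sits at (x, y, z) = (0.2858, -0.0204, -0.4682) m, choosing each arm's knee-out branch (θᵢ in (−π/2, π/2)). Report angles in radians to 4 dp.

φ1=0.0° → target in arm frame (0.2858, -0.0204)
  A cos θ + B sin θ = C:  -0.1658·cos θ + -0.4682·sin θ = -0.0820
  θ1 = atan2(B,A) + arccos(C/0.4967) = -0.1745
φ2=120.0° → target in arm frame (-0.1606, -0.2373)
  A=0.2806, B=-0.4682, C=(l²−L²−A²−y'²−z²)/(2L)=-0.3796
  θ2 = atan2(B,A) + arccos(C/0.5458) = 1.3088
φ3=240.0° → target in arm frame (-0.1252, 0.2577)
  e−x'=0.2452;  (l²−L²−(e−x')²−y'²−z²)/2L = -0.3560
  γ=atan2(-0.4682,0.2452)=-1.0883;  ψ=arccos(-0.6736)=2.3098;  θ3=γ+ψ≈1.2215

θ₁ = -0.1745, θ₂ = 1.3088, θ₃ = 1.2215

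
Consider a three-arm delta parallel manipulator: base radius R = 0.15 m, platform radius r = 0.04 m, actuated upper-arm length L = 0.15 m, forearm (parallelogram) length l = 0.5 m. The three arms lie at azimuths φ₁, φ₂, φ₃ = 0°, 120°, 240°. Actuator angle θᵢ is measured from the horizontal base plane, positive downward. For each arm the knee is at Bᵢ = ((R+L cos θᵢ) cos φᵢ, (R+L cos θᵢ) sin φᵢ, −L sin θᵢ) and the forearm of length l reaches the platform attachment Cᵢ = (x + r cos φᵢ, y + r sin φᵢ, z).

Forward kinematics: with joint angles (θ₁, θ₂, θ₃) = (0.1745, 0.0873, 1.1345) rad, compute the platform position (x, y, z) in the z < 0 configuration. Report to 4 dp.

(0.0923, 0.1865, -0.4595)

O1 = (0.2577·cos0.0°, 0.2577·sin0.0°, -0.0260) = (0.2577, 0.0000, -0.0260)
arm 2 at φ=120.0°: ρ2 = 0.2594;  O2 = (-0.1297, 0.2247, -0.0131)
O3 = (0.1734·cos240.0°, 0.1734·sin240.0°, -0.1359) = (-0.0867, -0.1502, -0.1359)
|O₂|²−|O₁|² = 0.0004;  |O₃|²−|O₁|² = -0.0186
linear system: -0.7749x+0.4493y = 0.0004−0.0259z; -0.6888x+-0.3003y = -0.0186−-0.2198z
Cramer: x(z) = 0.0152-0.1678z;  y(z) = 0.0270-0.3471z
into |P−O₁|² = l²: 1.1486z² + 0.1147z + -0.1898 = 0;  Δ = 0.8850;  z = -0.4595 or 0.3596 → z<0 root = -0.4595
x = 0.0923, y = 0.1865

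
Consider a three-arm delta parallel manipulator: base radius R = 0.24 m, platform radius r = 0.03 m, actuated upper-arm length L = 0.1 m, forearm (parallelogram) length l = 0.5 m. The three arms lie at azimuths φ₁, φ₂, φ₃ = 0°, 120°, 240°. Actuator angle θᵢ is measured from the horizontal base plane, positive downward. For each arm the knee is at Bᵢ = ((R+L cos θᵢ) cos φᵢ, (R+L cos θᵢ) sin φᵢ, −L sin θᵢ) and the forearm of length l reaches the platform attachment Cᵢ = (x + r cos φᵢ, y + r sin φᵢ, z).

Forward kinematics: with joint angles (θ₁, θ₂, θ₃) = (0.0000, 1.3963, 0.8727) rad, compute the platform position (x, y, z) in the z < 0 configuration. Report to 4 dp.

(0.1237, -0.0526, -0.4610)

arm 1 at φ=0.0°: ρ1 = 0.3100;  S1 = (0.3100, 0.0000, 0.0000)
arm 2 at φ=120.0°: ρ2 = 0.2274;  S2 = (-0.1137, 0.1969, -0.0985)
φ3=240.0°: virtual centre (-0.1371, -0.2375, -0.0766), radius l
subtract pairs → two planes through P
plane₁₂: -0.8474x+0.3938y+-0.1970z = -0.0347
Cramer: x(z) = 0.0297-0.2039z;  y(z) = -0.0243+0.0614z
sphere 1 gives Az²+Bz+C=0 with A=1.0454, B=0.1113, C=-0.1708;  B²−4AC=0.7267;  roots -0.4610, 0.3545;  negative root z = -0.4610
x = 0.1237, y = -0.0526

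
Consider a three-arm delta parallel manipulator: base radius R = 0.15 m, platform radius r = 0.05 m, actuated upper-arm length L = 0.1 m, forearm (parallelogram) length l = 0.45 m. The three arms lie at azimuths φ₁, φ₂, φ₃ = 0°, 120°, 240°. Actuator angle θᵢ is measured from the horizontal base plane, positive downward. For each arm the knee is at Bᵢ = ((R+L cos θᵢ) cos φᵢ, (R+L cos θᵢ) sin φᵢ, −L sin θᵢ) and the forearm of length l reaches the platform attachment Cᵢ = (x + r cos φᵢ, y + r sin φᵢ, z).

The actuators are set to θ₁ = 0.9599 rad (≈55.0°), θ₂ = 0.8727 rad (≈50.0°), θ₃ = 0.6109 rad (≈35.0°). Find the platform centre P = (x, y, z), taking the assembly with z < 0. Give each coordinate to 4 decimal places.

(-0.0351, -0.0361, -0.4871)

φ1=0.0°: virtual centre (0.1574, 0.0000, -0.0819), radius l
O2 = (0.1643·cos120.0°, 0.1643·sin120.0°, -0.0766) = (-0.0821, 0.1423, -0.0766)
arm 3 at φ=240.0°: (R−r)+L cos θ3 = 0.1819;  O3 = (-0.0910, -0.1575, -0.0574)
|O₂|²−|O₁|² = 0.0014;  |O₃|²−|O₁|² = 0.0049
plane₁₂: -0.4790x+0.2845y+0.0106z = 0.0014
det = 0.2922;  x = -0.0063+0.0593z,  y = -0.0057+0.0625z
quadratic in z: (1.0074)z²+(0.1437)z+(-0.1690)=0, √Δ=0.8376 → z ∈ {-0.4871, 0.3444}; z = -0.4871 (taking z<0)
x = -0.0351, y = -0.0361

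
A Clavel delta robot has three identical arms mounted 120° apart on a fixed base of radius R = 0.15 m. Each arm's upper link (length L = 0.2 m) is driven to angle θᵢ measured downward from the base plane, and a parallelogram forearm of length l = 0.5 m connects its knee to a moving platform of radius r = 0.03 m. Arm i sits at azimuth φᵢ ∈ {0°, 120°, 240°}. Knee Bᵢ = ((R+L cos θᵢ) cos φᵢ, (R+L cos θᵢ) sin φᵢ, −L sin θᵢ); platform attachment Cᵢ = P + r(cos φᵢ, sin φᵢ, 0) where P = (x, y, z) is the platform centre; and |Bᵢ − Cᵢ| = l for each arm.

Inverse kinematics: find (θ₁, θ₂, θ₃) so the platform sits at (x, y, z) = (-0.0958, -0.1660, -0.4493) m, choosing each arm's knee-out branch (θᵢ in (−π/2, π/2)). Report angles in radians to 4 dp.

θ₁ = 0.7851, θ₂ = 0.7853, θ₃ = -0.1746

rotate P by −φ1: (-0.0958, -0.1660, -0.4493)
  A=0.2158, B=-0.4493, C=(l²−L²−A²−y'²−z²)/(2L)=-0.1650
  θ1 = atan2(B,A) + arccos(C/0.4984) = 0.7851
φ2=120.0° → target in arm frame (-0.0959, 0.1660)
  A=0.2159, B=-0.4493, C=(l²−L²−A²−y'²−z²)/(2L)=-0.1650
  √(A²+B²)=0.4985;  θ2 = -1.1229+1.9082 ≈ 0.7853
arm 3 (φ=240.0°): x'=0.1917, y'=0.0000
  A cos θ + B sin θ = C:  -0.0717·cos θ + -0.4493·sin θ = 0.0075
  θ3 = atan2(B,A) + arccos(C/0.4550) = -0.1746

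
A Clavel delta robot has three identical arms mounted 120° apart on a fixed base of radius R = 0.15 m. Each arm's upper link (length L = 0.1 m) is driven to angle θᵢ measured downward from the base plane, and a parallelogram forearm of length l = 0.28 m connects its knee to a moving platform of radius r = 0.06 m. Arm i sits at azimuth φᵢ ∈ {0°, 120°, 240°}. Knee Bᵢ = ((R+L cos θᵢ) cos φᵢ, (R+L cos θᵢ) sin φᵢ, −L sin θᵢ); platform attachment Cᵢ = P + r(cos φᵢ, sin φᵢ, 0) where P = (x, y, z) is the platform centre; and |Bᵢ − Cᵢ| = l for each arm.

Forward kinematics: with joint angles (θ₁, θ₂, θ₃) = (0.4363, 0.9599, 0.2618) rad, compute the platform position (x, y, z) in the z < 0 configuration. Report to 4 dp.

φ1=0.0°: virtual centre (0.1806, 0.0000, -0.0423), radius l
φ2=120.0°: virtual centre (-0.0737, 0.1276, -0.0819), radius l
arm 3 at φ=240.0°: ρ3 = 0.1866;  O3 = (-0.0933, -0.1616, -0.0259)
subtract pairs → two planes through P
[-0.5086 0.2552 -0.0793]·P = -0.0060;  [-0.5479 -0.3232 0.0328]·P = 0.0011
Cramer: x(z) = 0.0055-0.0568z;  y(z) = -0.0126+0.1976z
quadratic in z: (1.0423)z²+(0.0994)z+(-0.0458)=0, √Δ=0.4480 → z ∈ {-0.2626, 0.1672}; z = -0.2626 (taking z<0)
x = 0.0204, y = -0.0645

(0.0204, -0.0645, -0.2626)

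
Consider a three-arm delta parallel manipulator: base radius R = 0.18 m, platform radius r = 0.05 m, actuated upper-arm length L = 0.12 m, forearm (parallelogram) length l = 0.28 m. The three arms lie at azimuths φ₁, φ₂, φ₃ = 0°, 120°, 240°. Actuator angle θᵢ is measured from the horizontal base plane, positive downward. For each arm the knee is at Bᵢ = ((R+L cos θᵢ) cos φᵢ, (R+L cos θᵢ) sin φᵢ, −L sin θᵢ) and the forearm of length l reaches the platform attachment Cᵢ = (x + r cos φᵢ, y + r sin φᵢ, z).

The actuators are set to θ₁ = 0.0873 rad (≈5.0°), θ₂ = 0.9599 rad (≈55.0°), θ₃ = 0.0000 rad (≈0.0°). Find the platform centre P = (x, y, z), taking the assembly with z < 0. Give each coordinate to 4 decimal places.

(0.0316, -0.0633, -0.1744)

φ1=0.0°: virtual centre (0.2495, 0.0000, -0.0105), radius l
arm 2 at φ=120.0°: ρ2 = 0.1988;  S2 = (-0.0994, 0.1722, -0.0983)
φ3=240.0°: virtual centre (-0.1250, -0.2165, 0.0000), radius l
|S₂|²−|S₁|² = -0.0132;  |S₃|²−|S₁|² = 0.0001
linear system: -0.6979x+0.3444y = -0.0132−-0.1757z; -0.7491x+-0.4330y = 0.0001−0.0209z
det = 0.5602;  x = 0.0101+-0.1229z,  y = -0.0178+0.2610z
into |P−S₁|² = l²: 1.0832z² + 0.0705z + -0.0207 = 0;  Δ = 0.0944;  z = -0.1744 or 0.1093 → z<0 root = -0.1744
x = 0.0316, y = -0.0633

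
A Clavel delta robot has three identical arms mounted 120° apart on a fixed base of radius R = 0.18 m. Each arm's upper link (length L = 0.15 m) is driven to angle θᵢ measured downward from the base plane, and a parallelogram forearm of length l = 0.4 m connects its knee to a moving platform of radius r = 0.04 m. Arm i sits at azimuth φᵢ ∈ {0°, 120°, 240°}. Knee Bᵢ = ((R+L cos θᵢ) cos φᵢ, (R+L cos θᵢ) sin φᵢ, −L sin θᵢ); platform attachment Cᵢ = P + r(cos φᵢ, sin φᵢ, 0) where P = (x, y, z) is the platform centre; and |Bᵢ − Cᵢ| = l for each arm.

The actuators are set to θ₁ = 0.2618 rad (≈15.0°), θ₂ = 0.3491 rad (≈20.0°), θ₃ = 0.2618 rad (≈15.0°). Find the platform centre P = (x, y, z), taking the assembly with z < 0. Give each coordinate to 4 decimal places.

(0.0054, -0.0094, -0.3249)

arm 1 at φ=0.0°: ρ1 = 0.2849;  S1 = (0.2849, 0.0000, -0.0388)
φ2=120.0°: virtual centre (-0.1405, 0.2433, -0.0513), radius l
arm 3 at φ=240.0°: ρ3 = 0.2849;  S3 = (-0.1424, -0.2467, -0.0388)
subtract pairs → two planes through P
[-0.8507 0.4866 -0.0250]·P = -0.0011;  [-0.8547 -0.4934 0.0000]·P = 0.0000
Cramer: x(z) = 0.0007-0.0147z;  y(z) = -0.0011+0.0255z
quadratic in z: (1.0009)z²+(0.0860)z+(-0.0777)=0, √Δ=0.5643 → z ∈ {-0.3249, 0.2390}; z = -0.3249 (taking z<0)
x = 0.0054, y = -0.0094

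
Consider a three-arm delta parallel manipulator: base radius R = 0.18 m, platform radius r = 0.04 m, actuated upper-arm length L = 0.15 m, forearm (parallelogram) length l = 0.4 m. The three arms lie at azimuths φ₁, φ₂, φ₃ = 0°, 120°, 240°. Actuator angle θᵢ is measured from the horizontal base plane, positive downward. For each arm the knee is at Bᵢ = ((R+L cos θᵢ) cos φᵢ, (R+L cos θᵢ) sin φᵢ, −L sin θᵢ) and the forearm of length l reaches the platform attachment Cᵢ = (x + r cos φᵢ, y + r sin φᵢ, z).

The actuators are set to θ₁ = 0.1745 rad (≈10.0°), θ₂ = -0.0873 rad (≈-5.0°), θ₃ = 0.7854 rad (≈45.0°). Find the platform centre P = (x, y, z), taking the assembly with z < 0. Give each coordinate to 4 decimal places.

(0.0261, 0.0948, -0.3133)

arm 1 at φ=0.0°: e+L cos θ1 = 0.2877;  O1 = (0.2877, 0.0000, -0.0260)
φ2=120.0°: virtual centre (-0.1447, 0.2507, 0.0131), radius l
arm 3 at φ=240.0°: e+L cos θ3 = 0.2461;  O3 = (-0.1230, -0.2131, -0.1061)
subtract pairs → two planes through P
linear system: -0.8649x+0.5013y = 0.0005−0.0782z; -0.8215x+-0.4262y = -0.0117−-0.1600z
Cramer: x(z) = 0.0072-0.0601z;  y(z) = 0.0134-0.2597z
quadratic in z: (1.0711)z²+(0.0788)z+(-0.0805)=0, √Δ=0.5924 → z ∈ {-0.3133, 0.2398}; z = -0.3133 (taking z<0)
x = 0.0261, y = 0.0948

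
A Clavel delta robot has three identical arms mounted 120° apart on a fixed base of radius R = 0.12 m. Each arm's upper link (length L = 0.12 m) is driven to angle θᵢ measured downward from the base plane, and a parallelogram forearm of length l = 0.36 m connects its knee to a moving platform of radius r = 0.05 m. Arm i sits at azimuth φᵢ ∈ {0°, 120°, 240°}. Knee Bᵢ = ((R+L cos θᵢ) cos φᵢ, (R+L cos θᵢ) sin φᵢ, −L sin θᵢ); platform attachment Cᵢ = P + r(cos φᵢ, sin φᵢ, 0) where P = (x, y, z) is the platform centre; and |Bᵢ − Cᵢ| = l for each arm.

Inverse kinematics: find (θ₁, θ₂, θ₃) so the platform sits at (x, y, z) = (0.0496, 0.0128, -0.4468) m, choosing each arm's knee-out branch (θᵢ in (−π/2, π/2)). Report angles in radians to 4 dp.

arm 1 (φ=0.0°): x'=0.0496, y'=0.0128
  A=0.0204, B=-0.4468, C=(l²−L²−A²−y'²−z²)/(2L)=-0.3542
  √(A²+B²)=0.4473;  θ1 = -1.5252+2.4848 ≈ 0.9596
rotate P by −φ2: (-0.0137, -0.0494, -0.4468)
  A cos θ + B sin θ = C:  0.0837·cos θ + -0.4468·sin θ = -0.3911
  √(A²+B²)=0.4546;  θ2 = -1.3856+2.6070 ≈ 1.2214
φ3=240.0° → target in arm frame (-0.0359, 0.0366)
  A cos θ + B sin θ = C:  0.1059·cos θ + -0.4468·sin θ = -0.4041
  γ=atan2(-0.4468,0.1059)=-1.3381;  ψ=arccos(-0.8800)=2.6467;  θ3=γ+ψ≈1.3086

θ₁ = 0.9596, θ₂ = 1.2214, θ₃ = 1.3086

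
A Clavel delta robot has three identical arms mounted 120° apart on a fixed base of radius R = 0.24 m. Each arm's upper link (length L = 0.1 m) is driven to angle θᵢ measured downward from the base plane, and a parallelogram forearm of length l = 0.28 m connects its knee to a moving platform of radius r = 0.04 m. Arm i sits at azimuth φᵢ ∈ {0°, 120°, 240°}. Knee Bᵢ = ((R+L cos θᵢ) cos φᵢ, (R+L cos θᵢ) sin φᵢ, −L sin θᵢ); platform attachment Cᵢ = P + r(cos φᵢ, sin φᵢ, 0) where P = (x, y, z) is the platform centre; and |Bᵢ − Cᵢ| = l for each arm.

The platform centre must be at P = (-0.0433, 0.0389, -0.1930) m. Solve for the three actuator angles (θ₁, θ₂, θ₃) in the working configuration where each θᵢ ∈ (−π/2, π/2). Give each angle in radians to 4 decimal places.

φ1=0.0° → target in arm frame (-0.0433, 0.0389)
  A=0.2433, B=-0.1930, C=(l²−L²−A²−y'²−z²)/(2L)=-0.1478
  θ1 = atan2(B,A) + arccos(C/0.3106) = 1.3961
rotate P by −φ2: (0.0553, 0.0180, -0.1930)
  A=0.1447, B=-0.1930, C=(l²−L²−A²−y'²−z²)/(2L)=0.0495
  γ=atan2(-0.1930,0.1447)=-0.9276;  ψ=arccos(0.2052)=1.3641;  θ2=γ+ψ≈0.4365
φ3=240.0° → target in arm frame (-0.0120, -0.0569)
  e−x'=0.2120;  (l²−L²−(e−x')²−y'²−z²)/2L = -0.0853
  γ=atan2(-0.1930,0.2120)=-0.7384;  ψ=arccos(-0.2974)=1.8727;  θ3=γ+ψ≈1.1343

θ₁ = 1.3961, θ₂ = 0.4365, θ₃ = 1.1343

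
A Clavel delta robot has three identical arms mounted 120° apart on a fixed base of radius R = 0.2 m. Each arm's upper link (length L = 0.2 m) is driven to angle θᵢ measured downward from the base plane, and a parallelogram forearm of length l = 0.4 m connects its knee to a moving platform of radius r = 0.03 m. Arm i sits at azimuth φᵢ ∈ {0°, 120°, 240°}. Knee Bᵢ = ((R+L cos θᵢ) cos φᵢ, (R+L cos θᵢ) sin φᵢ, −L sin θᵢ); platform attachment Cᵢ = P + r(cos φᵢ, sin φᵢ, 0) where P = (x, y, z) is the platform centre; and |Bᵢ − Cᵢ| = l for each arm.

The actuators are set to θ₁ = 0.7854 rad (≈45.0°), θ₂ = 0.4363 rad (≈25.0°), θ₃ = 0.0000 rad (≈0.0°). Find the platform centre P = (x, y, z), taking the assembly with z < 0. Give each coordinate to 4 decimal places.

S1 = (0.3114·cos0.0°, 0.3114·sin0.0°, -0.1414) = (0.3114, 0.0000, -0.1414)
S2 = (0.3513·cos120.0°, 0.3513·sin120.0°, -0.0845) = (-0.1756, 0.3042, -0.0845)
φ3=240.0°: virtual centre (-0.1850, -0.3204, 0.0000), radius l
|S₂|²−|S₁|² = 0.0135;  |S₃|²−|S₁|² = 0.0199
[-0.9741 0.6084 0.1138]·P = 0.0135;  [-0.9928 -0.6409 0.2828]·P = 0.0199
det = 1.2283;  x = -0.0169+0.1995z,  y = -0.0048+0.1323z
sphere 1 gives Az²+Bz+C=0 with A=1.0573, B=0.1506, C=-0.0322;  B²−4AC=0.1587;  roots -0.2596, 0.1172;  negative root z = -0.2596
x = -0.0687, y = -0.0392

(-0.0687, -0.0392, -0.2596)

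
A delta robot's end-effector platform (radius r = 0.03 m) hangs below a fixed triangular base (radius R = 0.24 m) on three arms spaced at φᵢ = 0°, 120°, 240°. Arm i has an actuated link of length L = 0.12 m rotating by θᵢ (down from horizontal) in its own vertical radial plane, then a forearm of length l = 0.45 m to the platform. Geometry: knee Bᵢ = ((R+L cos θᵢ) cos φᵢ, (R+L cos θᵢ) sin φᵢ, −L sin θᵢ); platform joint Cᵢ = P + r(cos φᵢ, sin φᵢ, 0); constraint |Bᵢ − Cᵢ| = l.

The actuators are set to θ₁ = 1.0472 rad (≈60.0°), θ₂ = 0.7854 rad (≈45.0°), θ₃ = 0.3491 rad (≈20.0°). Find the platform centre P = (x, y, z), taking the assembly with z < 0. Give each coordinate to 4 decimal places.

(-0.0575, -0.0430, -0.4095)

arm 1 at φ=0.0°: e+L cos θ1 = 0.2700;  S1 = (0.2700, 0.0000, -0.1039)
φ2=120.0°: virtual centre (-0.1474, 0.2553, -0.0849), radius l
φ3=240.0°: virtual centre (-0.1614, -0.2795, -0.0410), radius l
subtract pairs → two planes through P
plane₁₂: -0.8349x+0.5107y+0.0381z = 0.0104
det = 0.9073;  x = -0.0189+0.0943z,  y = -0.0105+0.0794z
sphere 1 gives Az²+Bz+C=0 with A=1.0152, B=0.1517, C=-0.1081;  B²−4AC=0.4621;  roots -0.4095, 0.2601;  negative root z = -0.4095
x = -0.0575, y = -0.0430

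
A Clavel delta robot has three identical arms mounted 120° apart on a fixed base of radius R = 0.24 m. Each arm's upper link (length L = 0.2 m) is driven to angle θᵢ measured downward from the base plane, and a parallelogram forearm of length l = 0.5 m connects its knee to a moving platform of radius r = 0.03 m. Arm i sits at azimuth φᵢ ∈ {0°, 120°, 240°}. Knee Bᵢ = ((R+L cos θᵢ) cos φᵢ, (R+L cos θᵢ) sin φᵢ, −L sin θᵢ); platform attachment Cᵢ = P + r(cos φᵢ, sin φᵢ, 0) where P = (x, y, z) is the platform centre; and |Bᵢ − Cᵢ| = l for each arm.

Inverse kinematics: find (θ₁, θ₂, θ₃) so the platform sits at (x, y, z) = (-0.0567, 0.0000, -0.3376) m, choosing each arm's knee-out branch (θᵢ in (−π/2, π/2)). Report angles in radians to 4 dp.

arm 1 (φ=0.0°): x'=-0.0567, y'=0.0000
  e−x'=0.2667;  (l²−L²−(e−x')²−y'²−z²)/2L = 0.0622
  γ=atan2(-0.3376,0.2667)=-0.9022;  ψ=arccos(0.1447)=1.4256;  θ1=γ+ψ≈0.5234
arm 2 (φ=120.0°): x'=0.0283, y'=0.0491
  A cos θ + B sin θ = C:  0.1817·cos θ + -0.3376·sin θ = 0.1515
  θ2 = atan2(B,A) + arccos(C/0.3834) = 0.0872
rotate P by −φ3: (0.0284, -0.0491, -0.3376)
  A=0.1816, B=-0.3376, C=(l²−L²−A²−y'²−z²)/(2L)=0.1515
  θ3 = atan2(B,A) + arccos(C/0.3834) = 0.0872

θ₁ = 0.5234, θ₂ = 0.0872, θ₃ = 0.0872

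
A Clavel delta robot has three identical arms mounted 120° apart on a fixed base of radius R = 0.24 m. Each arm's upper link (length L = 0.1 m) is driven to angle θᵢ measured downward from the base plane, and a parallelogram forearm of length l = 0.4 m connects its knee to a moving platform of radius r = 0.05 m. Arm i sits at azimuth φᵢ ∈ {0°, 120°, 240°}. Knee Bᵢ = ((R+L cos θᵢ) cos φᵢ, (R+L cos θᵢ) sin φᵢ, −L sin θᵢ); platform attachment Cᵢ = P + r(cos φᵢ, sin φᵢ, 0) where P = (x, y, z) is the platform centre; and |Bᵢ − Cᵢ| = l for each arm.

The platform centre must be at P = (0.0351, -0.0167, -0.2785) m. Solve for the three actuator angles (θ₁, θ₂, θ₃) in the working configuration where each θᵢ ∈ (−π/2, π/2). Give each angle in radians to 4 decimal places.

φ1=0.0° → target in arm frame (0.0351, -0.0167)
  e−x'=0.1549;  (l²−L²−(e−x')²−y'²−z²)/2L = 0.2408
  √(A²+B²)=0.3187;  θ1 = -1.0632+0.7141 ≈ -0.3491
φ2=120.0° → target in arm frame (-0.0320, -0.0220)
  e−x'=0.2220;  (l²−L²−(e−x')²−y'²−z²)/2L = 0.1133
  θ2 = atan2(B,A) + arccos(C/0.3562) = 0.3492
φ3=240.0° → target in arm frame (-0.0031, 0.0387)
  A cos θ + B sin θ = C:  0.1931·cos θ + -0.2785·sin θ = 0.1683
  √(A²+B²)=0.3389;  θ3 = -0.9646+1.0512 ≈ 0.0866

θ₁ = -0.3491, θ₂ = 0.3492, θ₃ = 0.0866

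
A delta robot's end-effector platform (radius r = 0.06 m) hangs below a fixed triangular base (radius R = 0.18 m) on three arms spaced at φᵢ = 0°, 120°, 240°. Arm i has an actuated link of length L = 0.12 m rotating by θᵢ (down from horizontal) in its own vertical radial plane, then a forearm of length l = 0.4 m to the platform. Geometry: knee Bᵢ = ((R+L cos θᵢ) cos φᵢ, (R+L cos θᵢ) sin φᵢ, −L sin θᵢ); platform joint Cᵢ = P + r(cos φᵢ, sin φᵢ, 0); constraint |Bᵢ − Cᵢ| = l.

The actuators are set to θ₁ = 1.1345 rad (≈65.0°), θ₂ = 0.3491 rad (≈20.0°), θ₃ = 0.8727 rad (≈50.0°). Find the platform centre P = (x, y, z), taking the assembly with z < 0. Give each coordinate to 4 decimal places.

(-0.0786, 0.0644, -0.4149)

centre 1 = (0.1707·cos0.0°, 0.1707·sin0.0°, -0.1088) = (0.1707, 0.0000, -0.1088)
centre 2 = (0.2328·cos120.0°, 0.2328·sin120.0°, -0.0410) = (-0.1164, 0.2016, -0.0410)
φ3=240.0°: virtual centre (-0.0986, -0.1707, -0.0919), radius l
eliminate P² terms by subtracting sphere 1 from 2 and 3
plane₁₂: -0.5742x+0.4032y+0.1354z = 0.0149
det = 0.4132;  x = -0.0185+0.1448z,  y = 0.0106+-0.1297z
quadratic in z: (1.0378)z²+(0.1600)z+(-0.1123)=0, √Δ=0.7011 → z ∈ {-0.4149, 0.2607}; z = -0.4149 (taking z<0)
x = -0.0786, y = 0.0644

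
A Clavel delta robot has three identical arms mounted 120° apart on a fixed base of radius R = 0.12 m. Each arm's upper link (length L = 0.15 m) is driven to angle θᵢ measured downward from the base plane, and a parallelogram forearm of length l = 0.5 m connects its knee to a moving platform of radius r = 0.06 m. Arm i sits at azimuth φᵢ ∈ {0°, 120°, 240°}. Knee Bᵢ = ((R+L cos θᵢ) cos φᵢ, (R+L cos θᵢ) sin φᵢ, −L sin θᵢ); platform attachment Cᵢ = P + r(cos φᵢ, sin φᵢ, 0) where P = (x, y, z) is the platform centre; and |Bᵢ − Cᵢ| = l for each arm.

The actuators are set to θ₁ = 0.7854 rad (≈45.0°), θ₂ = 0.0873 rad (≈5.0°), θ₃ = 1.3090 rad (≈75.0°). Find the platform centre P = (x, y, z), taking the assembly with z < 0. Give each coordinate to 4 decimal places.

S1 = (0.1661·cos0.0°, 0.1661·sin0.0°, -0.1061) = (0.1661, 0.0000, -0.1061)
S2 = (0.2094·cos120.0°, 0.2094·sin120.0°, -0.0131) = (-0.1047, 0.1814, -0.0131)
S3 = (0.0988·cos240.0°, 0.0988·sin240.0°, -0.1449) = (-0.0494, -0.0856, -0.1449)
eliminate P² terms by subtracting sphere 1 from 2 and 3
plane₁₂: -0.5416x+0.3627y+0.1860z = 0.0052
det = 0.2490;  x = 0.0082+0.0147z,  y = 0.0266+-0.4907z
quadratic in z: (1.2410)z²+(0.1814)z+(-0.2131)=0, √Δ=1.0444 → z ∈ {-0.4939, 0.3477}; z = -0.4939 (taking z<0)
x = 0.0009, y = 0.2689

(0.0009, 0.2689, -0.4939)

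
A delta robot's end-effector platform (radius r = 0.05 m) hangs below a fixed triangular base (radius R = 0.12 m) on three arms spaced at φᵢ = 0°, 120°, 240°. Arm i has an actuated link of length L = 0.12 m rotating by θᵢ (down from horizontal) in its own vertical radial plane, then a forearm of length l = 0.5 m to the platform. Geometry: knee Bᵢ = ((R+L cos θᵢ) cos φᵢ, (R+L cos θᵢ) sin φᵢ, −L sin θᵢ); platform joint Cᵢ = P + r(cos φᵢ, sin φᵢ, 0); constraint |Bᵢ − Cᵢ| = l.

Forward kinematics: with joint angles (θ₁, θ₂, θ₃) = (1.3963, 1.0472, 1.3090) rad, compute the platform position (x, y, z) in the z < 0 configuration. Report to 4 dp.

φ1=0.0°: virtual centre (0.0908, 0.0000, -0.1182), radius l
arm 2 at φ=120.0°: e+L cos θ2 = 0.1300;  centre 2 = (-0.0650, 0.1126, -0.1039)
centre 3 = (0.1011·cos240.0°, 0.1011·sin240.0°, -0.1159) = (-0.0505, -0.0875, -0.1159)
eliminate P² terms by subtracting sphere 1 from 2 and 3
linear system: -0.3117x+0.2252y = 0.0055−0.0285z; -0.2827x+-0.1750y = 0.0014−0.0045z
det = 0.1182;  x = -0.0108+0.0508z,  y = 0.0093+-0.0562z
into |P−centre ₁|² = l²: 1.0057z² + 0.2250z + -0.2256 = 0;  Δ = 0.9582;  z = -0.5985 or 0.3748 → z<0 root = -0.5985
x = -0.0413, y = 0.0430

(-0.0413, 0.0430, -0.5985)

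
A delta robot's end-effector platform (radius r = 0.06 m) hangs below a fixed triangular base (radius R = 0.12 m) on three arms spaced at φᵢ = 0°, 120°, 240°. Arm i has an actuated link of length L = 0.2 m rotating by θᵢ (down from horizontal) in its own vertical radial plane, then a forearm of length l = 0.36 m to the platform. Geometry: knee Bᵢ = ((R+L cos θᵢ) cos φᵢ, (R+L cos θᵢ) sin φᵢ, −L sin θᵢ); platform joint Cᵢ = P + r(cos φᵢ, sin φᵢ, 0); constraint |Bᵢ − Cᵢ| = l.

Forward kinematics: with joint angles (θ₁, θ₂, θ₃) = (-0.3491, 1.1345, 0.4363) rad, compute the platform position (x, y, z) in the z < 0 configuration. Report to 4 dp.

S1 = (0.2479·cos0.0°, 0.2479·sin0.0°, 0.0684) = (0.2479, 0.0000, 0.0684)
φ2=120.0°: virtual centre (-0.0723, 0.1252, -0.1813), radius l
S3 = (0.2413·cos240.0°, 0.2413·sin240.0°, -0.0845) = (-0.1206, -0.2089, -0.0845)
eliminate P² terms by subtracting sphere 1 from 2 and 3
[-0.6404 0.2503 -0.4994]·P = -0.0124;  [-0.7371 -0.4179 -0.3059]·P = -0.0008
det = 0.4521;  x = 0.0119+-0.6309z,  y = -0.0191+0.3809z
sphere 1 gives Az²+Bz+C=0 with A=1.5431, B=0.1464, C=-0.0688;  B²−4AC=0.4464;  roots -0.2639, 0.1690;  negative root z = -0.2639
x = 0.1784, y = -0.1196

(0.1784, -0.1196, -0.2639)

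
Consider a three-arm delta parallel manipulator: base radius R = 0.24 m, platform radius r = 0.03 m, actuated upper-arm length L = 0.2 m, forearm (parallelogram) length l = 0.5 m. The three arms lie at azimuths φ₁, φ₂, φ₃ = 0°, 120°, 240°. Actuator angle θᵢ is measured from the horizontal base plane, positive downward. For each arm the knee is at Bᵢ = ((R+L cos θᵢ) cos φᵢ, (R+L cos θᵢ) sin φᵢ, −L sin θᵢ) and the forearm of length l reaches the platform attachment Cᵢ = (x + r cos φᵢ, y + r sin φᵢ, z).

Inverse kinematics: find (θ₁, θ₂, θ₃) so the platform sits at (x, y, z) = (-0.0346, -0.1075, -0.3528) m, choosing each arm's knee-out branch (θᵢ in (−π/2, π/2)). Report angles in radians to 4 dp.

rotate P by −φ1: (-0.0346, -0.1075, -0.3528)
  A=0.2446, B=-0.3528, C=(l²−L²−A²−y'²−z²)/(2L)=0.0354
  √(A²+B²)=0.4293;  θ1 = -0.9646+1.4883 ≈ 0.5237
rotate P by −φ2: (-0.0758, 0.0837, -0.3528)
  e−x'=0.2858;  (l²−L²−(e−x')²−y'²−z²)/2L = -0.0079
  √(A²+B²)=0.4540;  θ2 = -0.8899+1.5882 ≈ 0.6982
rotate P by −φ3: (0.1104, 0.0238, -0.3528)
  e−x'=0.0996;  (l²−L²−(e−x')²−y'²−z²)/2L = 0.1876
  γ=atan2(-0.3528,0.0996)=-1.2956;  ψ=arccos(0.5118)=1.0335;  θ3=γ+ψ≈-0.2621

θ₁ = 0.5237, θ₂ = 0.6982, θ₃ = -0.2621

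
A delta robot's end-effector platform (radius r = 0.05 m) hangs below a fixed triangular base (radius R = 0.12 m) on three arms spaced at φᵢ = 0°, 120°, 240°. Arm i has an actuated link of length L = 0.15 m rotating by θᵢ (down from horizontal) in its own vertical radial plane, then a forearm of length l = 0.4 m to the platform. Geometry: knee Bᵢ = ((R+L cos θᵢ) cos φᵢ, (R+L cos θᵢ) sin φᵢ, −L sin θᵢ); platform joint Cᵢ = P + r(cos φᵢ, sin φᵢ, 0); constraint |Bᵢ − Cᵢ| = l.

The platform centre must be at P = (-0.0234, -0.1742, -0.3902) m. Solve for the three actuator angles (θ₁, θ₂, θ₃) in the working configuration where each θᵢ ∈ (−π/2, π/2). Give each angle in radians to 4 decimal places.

θ₁ = 0.6986, θ₂ = 1.0475, θ₃ = 0.0002

arm 1 (φ=0.0°): x'=-0.0234, y'=-0.1742
  A=0.0934, B=-0.3902, C=(l²−L²−A²−y'²−z²)/(2L)=-0.1794
  γ=atan2(-0.3902,0.0934)=-1.3359;  ψ=arccos(-0.4472)=2.0344;  θ1=γ+ψ≈0.6986
rotate P by −φ2: (-0.1392, 0.1074, -0.3902)
  e−x'=0.2092;  (l²−L²−(e−x')²−y'²−z²)/2L = -0.2334
  √(A²+B²)=0.4427;  θ2 = -1.0787+2.1262 ≈ 1.0475
rotate P by −φ3: (0.1626, 0.0668, -0.3902)
  A cos θ + B sin θ = C:  -0.0926·cos θ + -0.3902·sin θ = -0.0926
  γ=atan2(-0.3902,-0.0926)=-1.8037;  ψ=arccos(-0.2310)=1.8039;  θ3=γ+ψ≈0.0002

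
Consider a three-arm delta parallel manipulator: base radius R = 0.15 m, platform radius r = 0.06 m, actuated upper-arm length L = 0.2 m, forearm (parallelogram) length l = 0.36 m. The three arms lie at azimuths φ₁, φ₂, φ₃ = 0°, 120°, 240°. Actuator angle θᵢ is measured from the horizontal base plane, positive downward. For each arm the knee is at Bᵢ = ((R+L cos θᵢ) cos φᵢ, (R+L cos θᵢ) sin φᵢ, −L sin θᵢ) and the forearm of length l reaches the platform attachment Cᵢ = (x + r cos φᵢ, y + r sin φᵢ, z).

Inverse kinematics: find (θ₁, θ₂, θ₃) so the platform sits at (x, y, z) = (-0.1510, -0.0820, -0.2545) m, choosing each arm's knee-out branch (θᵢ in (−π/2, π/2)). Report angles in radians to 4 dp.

θ₁ = 1.0473, θ₂ = 0.4360, θ₃ = -0.3491

arm 1 (φ=0.0°): x'=-0.1510, y'=-0.0820
  e−x'=0.2410;  (l²−L²−(e−x')²−y'²−z²)/2L = -0.0999
  √(A²+B²)=0.3505;  θ1 = -0.8126+1.8599 ≈ 1.0473
rotate P by −φ2: (0.0045, 0.1718, -0.2545)
  A cos θ + B sin θ = C:  0.0855·cos θ + -0.2545·sin θ = -0.0300
  γ=atan2(-0.2545,0.0855)=-1.2466;  ψ=arccos(-0.1116)=1.6827;  θ2=γ+ψ≈0.4360
rotate P by −φ3: (0.1465, -0.0898, -0.2545)
  e−x'=-0.0565;  (l²−L²−(e−x')²−y'²−z²)/2L = 0.0339
  θ3 = atan2(B,A) + arccos(C/0.2607) = -0.3491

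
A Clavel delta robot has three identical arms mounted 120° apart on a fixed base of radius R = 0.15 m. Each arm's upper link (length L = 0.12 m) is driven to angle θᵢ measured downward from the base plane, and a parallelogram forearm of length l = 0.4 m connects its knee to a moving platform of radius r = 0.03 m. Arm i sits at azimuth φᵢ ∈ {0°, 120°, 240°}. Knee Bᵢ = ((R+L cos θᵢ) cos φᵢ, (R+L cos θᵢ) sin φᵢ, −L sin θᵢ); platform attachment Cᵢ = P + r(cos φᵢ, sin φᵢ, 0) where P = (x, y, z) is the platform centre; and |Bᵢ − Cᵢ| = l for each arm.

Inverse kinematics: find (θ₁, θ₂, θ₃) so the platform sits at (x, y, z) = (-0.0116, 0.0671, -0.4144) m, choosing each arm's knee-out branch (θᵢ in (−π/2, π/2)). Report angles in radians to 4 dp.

rotate P by −φ1: (-0.0116, 0.0671, -0.4144)
  A=0.1316, B=-0.4144, C=(l²−L²−A²−y'²−z²)/(2L)=-0.1998
  √(A²+B²)=0.4348;  θ1 = -1.2633+2.0482 ≈ 0.7849
rotate P by −φ2: (0.0639, -0.0235, -0.4144)
  A=0.0561, B=-0.4144, C=(l²−L²−A²−y'²−z²)/(2L)=-0.1243
  γ=atan2(-0.4144,0.0561)=-1.4363;  ψ=arccos(-0.2972)=1.8725;  θ2=γ+ψ≈0.4363
rotate P by −φ3: (-0.0523, -0.0436, -0.4144)
  A=0.1723, B=-0.4144, C=(l²−L²−A²−y'²−z²)/(2L)=-0.2405
  √(A²+B²)=0.4488;  θ3 = -1.1767+2.1363 ≈ 0.9596

θ₁ = 0.7849, θ₂ = 0.4363, θ₃ = 0.9596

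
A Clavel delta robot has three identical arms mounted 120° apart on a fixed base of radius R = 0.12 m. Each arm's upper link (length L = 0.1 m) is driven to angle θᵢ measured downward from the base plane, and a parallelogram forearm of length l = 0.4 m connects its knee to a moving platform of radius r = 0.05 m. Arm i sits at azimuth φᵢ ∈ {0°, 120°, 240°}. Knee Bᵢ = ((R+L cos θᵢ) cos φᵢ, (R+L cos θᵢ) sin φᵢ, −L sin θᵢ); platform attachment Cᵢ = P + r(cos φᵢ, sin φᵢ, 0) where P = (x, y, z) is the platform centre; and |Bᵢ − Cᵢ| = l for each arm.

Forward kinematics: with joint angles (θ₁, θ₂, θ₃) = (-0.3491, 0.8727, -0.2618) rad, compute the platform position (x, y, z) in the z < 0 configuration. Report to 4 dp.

arm 1 at φ=0.0°: ρ1 = 0.1640;  centre 1 = (0.1640, 0.0000, 0.0342)
φ2=120.0°: virtual centre (-0.0671, 0.1163, -0.0766), radius l
φ3=240.0°: virtual centre (-0.0833, -0.1443, 0.0259), radius l
|centre ₂|²−|centre ₁|² = -0.0042;  |centre ₃|²−|centre ₁|² = 0.0004
plane₁₂: -0.4622x+0.2326y+-0.2216z = -0.0042
Cramer: x(z) = 0.0045-0.2730z;  y(z) = -0.0090+0.4103z
sphere 1 gives Az²+Bz+C=0 with A=1.2429, B=0.0113, C=-0.1333;  B²−4AC=0.6629;  roots -0.3321, 0.3230;  negative root z = -0.3321
x = 0.0952, y = -0.1452

(0.0952, -0.1452, -0.3321)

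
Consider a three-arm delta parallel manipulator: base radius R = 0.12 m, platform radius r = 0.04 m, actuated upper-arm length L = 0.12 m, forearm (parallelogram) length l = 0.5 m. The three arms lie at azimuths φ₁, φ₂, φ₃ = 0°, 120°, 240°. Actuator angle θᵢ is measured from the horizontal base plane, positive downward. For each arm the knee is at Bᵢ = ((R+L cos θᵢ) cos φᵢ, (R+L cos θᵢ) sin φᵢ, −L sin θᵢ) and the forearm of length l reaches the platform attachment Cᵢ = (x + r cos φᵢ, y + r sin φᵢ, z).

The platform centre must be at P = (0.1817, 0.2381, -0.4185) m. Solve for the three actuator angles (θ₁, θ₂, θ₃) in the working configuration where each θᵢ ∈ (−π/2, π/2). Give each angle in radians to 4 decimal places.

θ₁ = -0.1747, θ₂ = 0.0871, θ₃ = 1.3960

rotate P by −φ1: (0.1817, 0.2381, -0.4185)
  A=-0.1017, B=-0.4185, C=(l²−L²−A²−y'²−z²)/(2L)=-0.0274
  √(A²+B²)=0.4307;  θ1 = -1.8092+1.6345 ≈ -0.1747
rotate P by −φ2: (0.1154, -0.2764, -0.4185)
  A cos θ + B sin θ = C:  -0.0354·cos θ + -0.4185·sin θ = -0.0716
  γ=atan2(-0.4185,-0.0354)=-1.6551;  ψ=arccos(-0.1706)=1.7422;  θ2=γ+ψ≈0.0871
arm 3 (φ=240.0°): x'=-0.2971, y'=0.0383
  e−x'=0.3771;  (l²−L²−(e−x')²−y'²−z²)/2L = -0.3466
  √(A²+B²)=0.5633;  θ3 = -0.8375+2.2335 ≈ 1.3960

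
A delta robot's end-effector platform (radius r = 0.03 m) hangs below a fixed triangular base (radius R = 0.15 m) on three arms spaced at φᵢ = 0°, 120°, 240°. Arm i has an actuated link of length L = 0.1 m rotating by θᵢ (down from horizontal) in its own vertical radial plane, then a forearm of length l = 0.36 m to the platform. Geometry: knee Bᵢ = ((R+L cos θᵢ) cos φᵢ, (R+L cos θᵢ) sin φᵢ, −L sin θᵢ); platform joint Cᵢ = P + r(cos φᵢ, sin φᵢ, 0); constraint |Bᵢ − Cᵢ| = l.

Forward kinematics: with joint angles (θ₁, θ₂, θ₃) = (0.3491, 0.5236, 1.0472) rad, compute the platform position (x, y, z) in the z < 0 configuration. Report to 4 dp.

(0.0517, 0.0557, -0.3507)

S1 = (0.2140·cos0.0°, 0.2140·sin0.0°, -0.0342) = (0.2140, 0.0000, -0.0342)
φ2=120.0°: virtual centre (-0.1033, 0.1789, -0.0500), radius l
arm 3 at φ=240.0°: e+L cos θ3 = 0.1700;  S3 = (-0.0850, -0.1472, -0.0866)
|S₂|²−|S₁|² = -0.0018;  |S₃|²−|S₁|² = -0.0106
plane₁₂: -0.6345x+0.3578y+-0.0316z = -0.0018
det = 0.4008;  x = 0.0107+-0.1168z,  y = 0.0141+-0.1188z
into |P−S₁|² = l²: 1.0277z² + 0.1125z + -0.0869 = 0;  Δ = 0.3700;  z = -0.3507 or 0.2412 → z<0 root = -0.3507
x = 0.0517, y = 0.0557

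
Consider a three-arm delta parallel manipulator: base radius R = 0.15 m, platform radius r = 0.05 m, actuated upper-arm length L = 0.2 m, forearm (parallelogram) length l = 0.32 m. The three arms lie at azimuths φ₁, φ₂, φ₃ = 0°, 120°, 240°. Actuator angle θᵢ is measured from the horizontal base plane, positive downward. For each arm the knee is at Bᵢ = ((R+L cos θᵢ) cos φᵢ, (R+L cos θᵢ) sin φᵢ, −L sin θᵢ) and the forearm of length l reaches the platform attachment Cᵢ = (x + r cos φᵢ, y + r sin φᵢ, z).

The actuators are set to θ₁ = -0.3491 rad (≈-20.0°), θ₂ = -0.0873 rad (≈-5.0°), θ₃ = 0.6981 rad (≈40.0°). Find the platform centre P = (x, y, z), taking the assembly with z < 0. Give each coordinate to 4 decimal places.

arm 1 at φ=0.0°: ρ1 = 0.2879;  centre 1 = (0.2879, 0.0000, 0.0684)
arm 2 at φ=120.0°: ρ2 = 0.2992;  centre 2 = (-0.1496, 0.2591, 0.0174)
centre 3 = (0.2532·cos240.0°, 0.2532·sin240.0°, -0.1286) = (-0.1266, -0.2193, -0.1286)
subtract pairs → two planes through P
[-0.8751 0.5183 -0.1019]·P = 0.0023;  [-0.8291 -0.4386 -0.3939]·P = -0.0069
Cramer: x(z) = 0.0032-0.3059z;  y(z) = 0.0098-0.3199z
sphere 1 gives Az²+Bz+C=0 with A=1.1959, B=0.0311, C=-0.0166;  B²−4AC=0.0802;  roots -0.1314, 0.1053;  negative root z = -0.1314
x = 0.0434, y = 0.0518

(0.0434, 0.0518, -0.1314)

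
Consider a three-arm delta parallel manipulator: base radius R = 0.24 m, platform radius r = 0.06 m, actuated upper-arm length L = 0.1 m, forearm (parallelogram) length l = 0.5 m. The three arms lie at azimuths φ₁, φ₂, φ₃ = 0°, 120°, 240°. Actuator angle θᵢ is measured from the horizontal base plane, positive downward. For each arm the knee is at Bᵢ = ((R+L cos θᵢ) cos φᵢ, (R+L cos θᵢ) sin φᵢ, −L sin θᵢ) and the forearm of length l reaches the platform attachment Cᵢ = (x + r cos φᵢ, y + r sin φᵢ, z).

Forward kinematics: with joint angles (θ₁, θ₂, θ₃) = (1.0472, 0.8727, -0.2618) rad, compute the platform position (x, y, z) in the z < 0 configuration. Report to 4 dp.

S1 = (0.2300·cos0.0°, 0.2300·sin0.0°, -0.0866) = (0.2300, 0.0000, -0.0866)
φ2=120.0°: virtual centre (-0.1221, 0.2115, -0.0766), radius l
S3 = (0.2766·cos240.0°, 0.2766·sin240.0°, 0.0259) = (-0.1383, -0.2395, 0.0259)
subtract pairs → two planes through P
linear system: -0.7043x+0.4231y = 0.0051−0.0200z; -0.7366x+-0.4791y = 0.0168−0.2250z
det = 0.6491;  x = -0.0147+0.1614z,  y = -0.0124+0.2214z
into |P−S₁|² = l²: 1.0751z² + 0.0887z + -0.1825 = 0;  Δ = 0.7925;  z = -0.4553 or 0.3728 → z<0 root = -0.4553
x = -0.0882, y = -0.1132

(-0.0882, -0.1132, -0.4553)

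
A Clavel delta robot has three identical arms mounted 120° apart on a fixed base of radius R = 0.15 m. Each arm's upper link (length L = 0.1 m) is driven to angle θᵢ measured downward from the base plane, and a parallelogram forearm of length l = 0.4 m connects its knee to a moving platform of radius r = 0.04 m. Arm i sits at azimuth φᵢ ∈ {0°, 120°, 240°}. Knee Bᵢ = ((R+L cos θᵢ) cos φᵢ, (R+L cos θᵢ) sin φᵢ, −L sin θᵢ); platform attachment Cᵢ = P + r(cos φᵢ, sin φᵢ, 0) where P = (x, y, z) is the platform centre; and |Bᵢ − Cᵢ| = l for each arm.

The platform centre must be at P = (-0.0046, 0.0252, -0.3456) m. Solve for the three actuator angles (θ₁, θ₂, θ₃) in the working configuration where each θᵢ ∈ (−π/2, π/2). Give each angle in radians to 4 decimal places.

arm 1 (φ=0.0°): x'=-0.0046, y'=0.0252
  A=0.1146, B=-0.3456, C=(l²−L²−A²−y'²−z²)/(2L)=0.0840
  γ=atan2(-0.3456,0.1146)=-1.2506;  ψ=arccos(0.2306)=1.3381;  θ1=γ+ψ≈0.0875
rotate P by −φ2: (0.0241, -0.0086, -0.3456)
  A cos θ + B sin θ = C:  0.0859·cos θ + -0.3456·sin θ = 0.1156
  γ=atan2(-0.3456,0.0859)=-1.3272;  ψ=arccos(0.3245)=1.2403;  θ2=γ+ψ≈-0.0869
arm 3 (φ=240.0°): x'=-0.0195, y'=-0.0166
  A cos θ + B sin θ = C:  0.1295·cos θ + -0.3456·sin θ = 0.0675
  √(A²+B²)=0.3691;  θ3 = -1.2122+1.3867 ≈ 0.1745

θ₁ = 0.0875, θ₂ = -0.0869, θ₃ = 0.1745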